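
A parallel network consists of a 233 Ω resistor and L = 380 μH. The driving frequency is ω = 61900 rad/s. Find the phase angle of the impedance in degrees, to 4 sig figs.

84.24°

X_L = ωL = 23.52 Ω
Parallel: admittances add. Y = 1/R + 1/(jωL)
Y = (0.004292 − j0.04251) S
|Y| = 0.04273 S → |Z| = 1/|Y| = 23.40 Ω, ∠Z = −∠Y = 84.24°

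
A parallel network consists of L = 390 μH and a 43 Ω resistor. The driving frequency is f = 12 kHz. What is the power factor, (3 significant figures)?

ω = 2πf = 75400 rad/s
X_L = ωL = 29.4 Ω
Parallel: admittances add. Y = 1/R + 1/(jωL)
Y = (0.0233 − j0.0340) S
|Y| = 0.0412 S → |Z| = 1/|Y| = 24.3 Ω, ∠Z = −∠Y = 55.6°
cos φ = cos(55.6°) = 0.564

0.564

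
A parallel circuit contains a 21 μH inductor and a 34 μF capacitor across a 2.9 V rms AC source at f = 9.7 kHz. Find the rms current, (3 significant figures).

ω = 2πf = 60950 rad/s
X_L = ωL = 1.28 Ω
X_C = 1/(ωC) = 0.483 Ω
Parallel: admittances add. Y = 1/(jωL) + jωC
Y = (0 + j1.29) S
|Y| = 1.29 S → |Z| = 1/|Y| = 0.775 Ω, ∠Z = −∠Y = -90.0°
I = V/|Z| = 2.9/0.775 = 3.74 A

3.74 A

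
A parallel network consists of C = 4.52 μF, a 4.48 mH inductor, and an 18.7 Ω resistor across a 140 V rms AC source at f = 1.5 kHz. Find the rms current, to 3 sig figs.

ω = 2πf = 9425 rad/s
X_L = ωL = 42.2 Ω
X_C = 1/(ωC) = 23.5 Ω
Parallel: admittances add. Y = 1/R + 1/(jωL) + jωC
Y = (0.0535 + j0.0189) S
|Y| = 0.0567 S → |Z| = 1/|Y| = 17.6 Ω, ∠Z = −∠Y = -19.5°
I = V/|Z| = 140/17.6 = 7.94 A

7.94 A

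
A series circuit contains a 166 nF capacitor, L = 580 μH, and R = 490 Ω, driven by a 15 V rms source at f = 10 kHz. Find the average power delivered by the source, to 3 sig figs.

ω = 2πf = 62830 rad/s
X_L = ωL = 36.4 Ω
X_C = 1/(ωC) = 95.9 Ω
Net reactance X = X_L − X_C = -59.4 Ω
Z = 490 − j59.4 Ω
|Z| = √(490² + 59.4²) = 494 Ω
∠Z = arctan(-59.4/490) = -6.92°
I = V/|Z| = 30.4 mA
P = VI cos φ = 15 × 0.0304 × cos(-6.92°) = 453 mW

453 mW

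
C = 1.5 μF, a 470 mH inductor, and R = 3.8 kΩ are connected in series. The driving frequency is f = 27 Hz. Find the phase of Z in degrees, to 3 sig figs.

ω = 2πf = 169.6 rad/s
X_L = ωL = 79.7 Ω
X_C = 1/(ωC) = 3930 Ω
Net reactance X = X_L − X_C = -3850 Ω
Z = 3800 − j3850 Ω
|Z| = √(3800² + 3850²) = 5410 Ω
∠Z = arctan(-3850/3800) = -45.4°

-45.4°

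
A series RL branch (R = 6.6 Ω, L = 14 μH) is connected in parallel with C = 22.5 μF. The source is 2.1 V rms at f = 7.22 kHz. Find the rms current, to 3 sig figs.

ω = 2πf = 45360 rad/s
X_L = ωL = 0.635 Ω
X_C = 1/(ωC) = 0.980 Ω
Branch 1 (R+jX_L): Z₁ = 6.60 + j0.635 Ω, |Z₁| = 6.63 Ω
Branch 2 (−jX_C): Z₂ = −j0.980 Ω
Parallel: Z = Z₁Z₂/(Z₁+Z₂), |Z| = 0.983 Ω, ∠Z = -81.5°
I = V/|Z| = 2.1/0.983 = 2.14 A

2.14 A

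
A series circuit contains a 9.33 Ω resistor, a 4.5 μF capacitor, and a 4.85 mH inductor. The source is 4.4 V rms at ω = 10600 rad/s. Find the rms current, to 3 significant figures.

138 mA

X_L = ωL = 51.4 Ω
X_C = 1/(ωC) = 21.0 Ω
Net reactance X = X_L − X_C = 30.4 Ω
Z = 9.33 + j30.4 Ω
|Z| = √(9.33² + 30.4²) = 31.8 Ω
I = V/|Z| = 4.4/31.8 = 138 mA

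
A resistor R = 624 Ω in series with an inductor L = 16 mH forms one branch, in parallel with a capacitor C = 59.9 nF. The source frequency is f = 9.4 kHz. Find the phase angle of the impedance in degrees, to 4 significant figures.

ω = 2πf = 59060 rad/s
X_L = ωL = 945.0 Ω
X_C = 1/(ωC) = 282.7 Ω
Branch 1 (R+jX_L): Z₁ = 624.0 + j945.0 Ω, |Z₁| = 1132 Ω
Branch 2 (−jX_C): Z₂ = −j282.7 Ω
Parallel: Z = Z₁Z₂/(Z₁+Z₂), |Z| = 351.8 Ω, ∠Z = -80.14°

-80.14°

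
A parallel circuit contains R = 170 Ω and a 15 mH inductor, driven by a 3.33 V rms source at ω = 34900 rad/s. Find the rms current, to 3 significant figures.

20.6 mA

X_L = ωL = 524 Ω
Parallel: admittances add. Y = 1/R + 1/(jωL)
Y = (0.00588 − j0.00191) S
|Y| = 0.00618 S → |Z| = 1/|Y| = 162 Ω, ∠Z = −∠Y = 18.0°
I = V/|Z| = 3.33/162 = 20.6 mA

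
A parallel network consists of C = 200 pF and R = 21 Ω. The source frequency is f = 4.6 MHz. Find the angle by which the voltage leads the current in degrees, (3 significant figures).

-6.92°

ω = 2πf = 2.89e+07 rad/s
X_C = 1/(ωC) = 173 Ω
Parallel: admittances add. Y = 1/R + jωC
Y = (0.0476 + j0.00578) S
|Y| = 0.0480 S → |Z| = 1/|Y| = 20.8 Ω, ∠Z = −∠Y = -6.92°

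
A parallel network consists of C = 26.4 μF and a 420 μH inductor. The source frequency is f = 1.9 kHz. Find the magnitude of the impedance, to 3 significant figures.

ω = 2πf = 11940 rad/s
X_L = ωL = 5.01 Ω
X_C = 1/(ωC) = 3.17 Ω
Parallel: admittances add. Y = 1/(jωL) + jωC
Y = (0 + j0.116) S
|Y| = 0.116 S → |Z| = 1/|Y| = 8.64 Ω, ∠Z = −∠Y = -90.0°

8.64 Ω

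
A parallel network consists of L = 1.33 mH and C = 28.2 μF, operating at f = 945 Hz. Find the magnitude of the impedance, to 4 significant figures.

ω = 2πf = 5938 rad/s
X_L = ωL = 7.897 Ω
X_C = 1/(ωC) = 5.972 Ω
Parallel: admittances add. Y = 1/(jωL) + jωC
Y = (0 + j0.04081) S
|Y| = 0.04081 S → |Z| = 1/|Y| = 24.50 Ω, ∠Z = −∠Y = -90.00°

24.50 Ω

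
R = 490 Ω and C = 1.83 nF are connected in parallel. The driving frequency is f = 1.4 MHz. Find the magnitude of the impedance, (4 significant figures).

61.63 Ω

ω = 2πf = 8.796e+06 rad/s
X_C = 1/(ωC) = 62.12 Ω
Parallel: admittances add. Y = 1/R + jωC
Y = (0.002041 + j0.01610) S
|Y| = 0.01623 S → |Z| = 1/|Y| = 61.63 Ω, ∠Z = −∠Y = -82.77°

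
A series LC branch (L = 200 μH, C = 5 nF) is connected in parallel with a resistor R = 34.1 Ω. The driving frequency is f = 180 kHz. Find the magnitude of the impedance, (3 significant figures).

28.1 Ω

ω = 2πf = 1.131e+06 rad/s
X_L = ωL = 226 Ω
X_C = 1/(ωC) = 177 Ω
Branch 1: Z₁ = R = 34.1 Ω
Branch 2 (series LC): Z₂ = j(X_L − X_C) = j49.4 Ω
Parallel: Z = Z₁Z₂/(Z₁+Z₂), |Z| = 28.1 Ω, ∠Z = 34.6°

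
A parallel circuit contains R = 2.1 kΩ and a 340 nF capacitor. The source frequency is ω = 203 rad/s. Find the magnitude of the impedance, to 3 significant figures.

2080 Ω

X_C = 1/(ωC) = 14500 Ω
Parallel: admittances add. Y = 1/R + jωC
Y = (0.000476 + j6.9e-05) S
|Y| = 0.000481 S → |Z| = 1/|Y| = 2080 Ω, ∠Z = −∠Y = -8.25°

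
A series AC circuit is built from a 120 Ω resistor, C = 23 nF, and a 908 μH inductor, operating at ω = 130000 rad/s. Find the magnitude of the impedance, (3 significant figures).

247 Ω

X_L = ωL = 118 Ω
X_C = 1/(ωC) = 334 Ω
Net reactance X = X_L − X_C = -216 Ω
Z = 120 − j216 Ω
|Z| = √(120² + 216²) = 247 Ω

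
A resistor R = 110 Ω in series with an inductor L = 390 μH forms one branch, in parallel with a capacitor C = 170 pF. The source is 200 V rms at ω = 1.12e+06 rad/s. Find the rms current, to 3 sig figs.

407 mA

X_L = ωL = 437 Ω
X_C = 1/(ωC) = 5250 Ω
Branch 1 (R+jX_L): Z₁ = 110 + j437 Ω, |Z₁| = 450 Ω
Branch 2 (−jX_C): Z₂ = −j5250 Ω
Parallel: Z = Z₁Z₂/(Z₁+Z₂), |Z| = 491 Ω, ∠Z = 74.6°
I = V/|Z| = 200/491 = 407 mA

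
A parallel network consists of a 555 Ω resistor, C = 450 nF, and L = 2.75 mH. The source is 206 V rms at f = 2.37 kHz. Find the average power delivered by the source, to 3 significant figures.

ω = 2πf = 14890 rad/s
X_L = ωL = 41.0 Ω
X_C = 1/(ωC) = 149 Ω
Parallel: admittances add. Y = 1/R + 1/(jωL) + jωC
Y = (0.00180 − j0.0177) S
|Y| = 0.0178 S → |Z| = 1/|Y| = 56.1 Ω, ∠Z = −∠Y = 84.2°
I = V/|Z| = 3.67 A
P = VI cos φ = 206 × 3.67 × cos(84.2°) = 76.5 W

76.5 W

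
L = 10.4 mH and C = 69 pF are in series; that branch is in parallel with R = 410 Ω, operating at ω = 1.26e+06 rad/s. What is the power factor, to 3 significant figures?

X_L = ωL = 13100 Ω
X_C = 1/(ωC) = 11500 Ω
Branch 1: Z₁ = R = 410 Ω
Branch 2 (series LC): Z₂ = j(X_L − X_C) = j1600 Ω
Parallel: Z = Z₁Z₂/(Z₁+Z₂), |Z| = 397 Ω, ∠Z = 14.4°
cos φ = cos(14.4°) = 0.969

0.969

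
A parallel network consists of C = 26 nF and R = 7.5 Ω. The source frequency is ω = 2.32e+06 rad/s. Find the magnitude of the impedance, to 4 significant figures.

6.833 Ω

X_C = 1/(ωC) = 16.58 Ω
Parallel: admittances add. Y = 1/R + jωC
Y = (0.1333 + j0.06032) S
|Y| = 0.1463 S → |Z| = 1/|Y| = 6.833 Ω, ∠Z = −∠Y = -24.34°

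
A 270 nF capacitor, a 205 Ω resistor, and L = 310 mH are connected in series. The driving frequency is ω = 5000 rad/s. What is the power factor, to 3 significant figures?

0.246

X_L = ωL = 1550 Ω
X_C = 1/(ωC) = 741 Ω
Net reactance X = X_L − X_C = 809 Ω
Z = 205 + j809 Ω
|Z| = √(205² + 809²) = 835 Ω
∠Z = arctan(809/205) = 75.8°
cos φ = cos(75.8°) = 0.246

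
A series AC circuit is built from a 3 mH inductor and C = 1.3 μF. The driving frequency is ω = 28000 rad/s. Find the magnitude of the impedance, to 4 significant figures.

X_L = ωL = 84.00 Ω
X_C = 1/(ωC) = 27.47 Ω
Net reactance X = X_L − X_C = 56.53 Ω
Z = j56.53 Ω
|Z| = √(0² + 56.53²) = 56.53 Ω

56.53 Ω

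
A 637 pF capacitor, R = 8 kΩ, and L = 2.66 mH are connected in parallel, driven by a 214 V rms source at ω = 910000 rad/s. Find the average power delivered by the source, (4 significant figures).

X_L = ωL = 2421 Ω
X_C = 1/(ωC) = 1725 Ω
Parallel: admittances add. Y = 1/R + 1/(jωL) + jωC
Y = (0.0001250 + j0.0001665) S
|Y| = 0.0002082 S → |Z| = 1/|Y| = 4802 Ω, ∠Z = −∠Y = -53.11°
I = V/|Z| = 44.56 mA
P = VI cos φ = 214 × 0.04456 × cos(-53.11°) = 5.725 W

5.725 W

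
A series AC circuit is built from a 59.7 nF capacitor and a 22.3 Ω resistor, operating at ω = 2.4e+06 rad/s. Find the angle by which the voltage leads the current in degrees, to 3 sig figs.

-17.4°

X_C = 1/(ωC) = 6.98 Ω
Z = 22.3 − j6.98 Ω
|Z| = √(22.3² + 6.98²) = 23.4 Ω
∠Z = arctan(-6.98/22.3) = -17.4°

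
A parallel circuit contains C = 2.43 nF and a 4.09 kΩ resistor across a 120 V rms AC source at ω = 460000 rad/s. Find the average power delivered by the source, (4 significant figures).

3.521 W

X_C = 1/(ωC) = 894.6 Ω
Parallel: admittances add. Y = 1/R + jωC
Y = (0.0002445 + j0.001118) S
|Y| = 0.001144 S → |Z| = 1/|Y| = 874.0 Ω, ∠Z = −∠Y = -77.66°
I = V/|Z| = 137.3 mA
P = VI cos φ = 120 × 0.1373 × cos(-77.66°) = 3.521 W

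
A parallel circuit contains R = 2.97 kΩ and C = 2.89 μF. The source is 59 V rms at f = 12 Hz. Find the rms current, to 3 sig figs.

ω = 2πf = 75.40 rad/s
X_C = 1/(ωC) = 4590 Ω
Parallel: admittances add. Y = 1/R + jωC
Y = (0.000337 + j0.000218) S
|Y| = 0.000401 S → |Z| = 1/|Y| = 2490 Ω, ∠Z = −∠Y = -32.9°
I = V/|Z| = 59/2490 = 23.7 mA

23.7 mA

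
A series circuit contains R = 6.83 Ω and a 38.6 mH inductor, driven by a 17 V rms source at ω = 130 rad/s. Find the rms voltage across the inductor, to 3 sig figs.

10.1 V

X_L = ωL = 5.02 Ω
Z = 6.83 + j5.02 Ω
|Z| = √(6.83² + 5.02²) = 8.48 Ω
I = V/|Z| = 2.01 A
V_L = I·|Z_L| = 2.01 × 5.02 = 10.1 V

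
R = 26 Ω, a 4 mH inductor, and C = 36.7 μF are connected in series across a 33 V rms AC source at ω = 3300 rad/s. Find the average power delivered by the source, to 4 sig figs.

X_L = ωL = 13.20 Ω
X_C = 1/(ωC) = 8.257 Ω
Net reactance X = X_L − X_C = 4.943 Ω
Z = 26.00 + j4.943 Ω
|Z| = √(26.00² + 4.943²) = 26.47 Ω
∠Z = arctan(4.943/26.00) = 10.76°
I = V/|Z| = 1.247 A
P = VI cos φ = 33 × 1.247 × cos(10.76°) = 40.42 W

40.42 W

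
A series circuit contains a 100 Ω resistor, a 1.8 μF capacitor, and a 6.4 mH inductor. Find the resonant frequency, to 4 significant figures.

ω₀ = 1/√(LC) = 1/√(0.0064 × 1.8e-06) = 9317 rad/s
f₀ = ω₀/(2π) = 1.483 kHz

1.483 kHz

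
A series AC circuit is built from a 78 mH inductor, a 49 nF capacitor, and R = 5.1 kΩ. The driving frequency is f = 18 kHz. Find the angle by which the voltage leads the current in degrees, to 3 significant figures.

59.5°

ω = 2πf = 113100 rad/s
X_L = ωL = 8820 Ω
X_C = 1/(ωC) = 180 Ω
Net reactance X = X_L − X_C = 8640 Ω
Z = 5100 + j8640 Ω
|Z| = √(5100² + 8640²) = 10000 Ω
∠Z = arctan(8640/5100) = 59.5°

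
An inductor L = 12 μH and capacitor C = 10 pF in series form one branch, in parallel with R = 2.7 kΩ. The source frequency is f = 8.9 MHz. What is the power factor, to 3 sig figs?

ω = 2πf = 5.592e+07 rad/s
X_L = ωL = 671 Ω
X_C = 1/(ωC) = 1790 Ω
Branch 1: Z₁ = R = 2700 Ω
Branch 2 (series LC): Z₂ = j(X_L − X_C) = −j1120 Ω
Parallel: Z = Z₁Z₂/(Z₁+Z₂), |Z| = 1030 Ω, ∠Z = -67.5°
cos φ = cos(-67.5°) = 0.382

0.382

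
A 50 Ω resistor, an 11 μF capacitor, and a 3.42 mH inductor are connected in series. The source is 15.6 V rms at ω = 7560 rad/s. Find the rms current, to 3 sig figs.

X_L = ωL = 25.9 Ω
X_C = 1/(ωC) = 12.0 Ω
Net reactance X = X_L − X_C = 13.8 Ω
Z = 50.0 + j13.8 Ω
|Z| = √(50.0² + 13.8²) = 51.9 Ω
I = V/|Z| = 15.6/51.9 = 301 mA

301 mA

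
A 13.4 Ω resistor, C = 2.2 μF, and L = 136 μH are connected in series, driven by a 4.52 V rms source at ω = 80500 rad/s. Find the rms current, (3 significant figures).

314 mA

X_L = ωL = 10.9 Ω
X_C = 1/(ωC) = 5.65 Ω
Net reactance X = X_L − X_C = 5.30 Ω
Z = 13.4 + j5.30 Ω
|Z| = √(13.4² + 5.30²) = 14.4 Ω
I = V/|Z| = 4.52/14.4 = 314 mA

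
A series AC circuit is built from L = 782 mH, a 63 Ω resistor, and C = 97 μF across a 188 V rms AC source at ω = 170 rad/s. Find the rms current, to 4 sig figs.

X_L = ωL = 132.9 Ω
X_C = 1/(ωC) = 60.64 Ω
Net reactance X = X_L − X_C = 72.30 Ω
Z = 63.00 + j72.30 Ω
|Z| = √(63.00² + 72.30²) = 95.90 Ω
I = V/|Z| = 188/95.90 = 1.960 A

1.960 A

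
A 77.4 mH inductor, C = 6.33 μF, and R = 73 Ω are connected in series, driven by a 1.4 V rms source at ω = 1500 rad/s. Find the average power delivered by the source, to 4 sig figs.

26.28 mW

X_L = ωL = 116.1 Ω
X_C = 1/(ωC) = 105.3 Ω
Net reactance X = X_L − X_C = 10.78 Ω
Z = 73.00 + j10.78 Ω
|Z| = √(73.00² + 10.78²) = 73.79 Ω
∠Z = arctan(10.78/73.00) = 8.401°
I = V/|Z| = 18.97 mA
P = VI cos φ = 1.4 × 0.01897 × cos(8.401°) = 26.28 mW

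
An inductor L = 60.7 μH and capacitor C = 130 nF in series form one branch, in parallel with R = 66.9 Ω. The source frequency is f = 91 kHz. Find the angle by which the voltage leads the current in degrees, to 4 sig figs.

72.38°

ω = 2πf = 571800 rad/s
X_L = ωL = 34.71 Ω
X_C = 1/(ωC) = 13.45 Ω
Branch 1: Z₁ = R = 66.90 Ω
Branch 2 (series LC): Z₂ = j(X_L − X_C) = j21.25 Ω
Parallel: Z = Z₁Z₂/(Z₁+Z₂), |Z| = 20.26 Ω, ∠Z = 72.38°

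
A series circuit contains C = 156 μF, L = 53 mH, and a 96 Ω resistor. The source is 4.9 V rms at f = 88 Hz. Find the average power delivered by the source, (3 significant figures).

242 mW

ω = 2πf = 552.9 rad/s
X_L = ωL = 29.3 Ω
X_C = 1/(ωC) = 11.6 Ω
Net reactance X = X_L − X_C = 17.7 Ω
Z = 96.0 + j17.7 Ω
|Z| = √(96.0² + 17.7²) = 97.6 Ω
∠Z = arctan(17.7/96.0) = 10.5°
I = V/|Z| = 50.2 mA
P = VI cos φ = 4.9 × 0.0502 × cos(10.5°) = 242 mW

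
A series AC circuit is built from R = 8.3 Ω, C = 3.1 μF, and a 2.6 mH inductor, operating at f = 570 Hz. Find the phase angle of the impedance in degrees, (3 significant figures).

ω = 2πf = 3581 rad/s
X_L = ωL = 9.31 Ω
X_C = 1/(ωC) = 90.1 Ω
Net reactance X = X_L − X_C = -80.8 Ω
Z = 8.30 − j80.8 Ω
|Z| = √(8.30² + 80.8²) = 81.2 Ω
∠Z = arctan(-80.8/8.30) = -84.1°

-84.1°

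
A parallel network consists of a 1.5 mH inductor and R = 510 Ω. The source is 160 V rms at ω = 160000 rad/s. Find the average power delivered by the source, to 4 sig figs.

X_L = ωL = 240.0 Ω
Parallel: admittances add. Y = 1/R + 1/(jωL)
Y = (0.001961 − j0.004167) S
|Y| = 0.004605 S → |Z| = 1/|Y| = 217.2 Ω, ∠Z = −∠Y = 64.80°
I = V/|Z| = 736.8 mA
P = VI cos φ = 160 × 0.7368 × cos(64.80°) = 50.20 W

50.20 W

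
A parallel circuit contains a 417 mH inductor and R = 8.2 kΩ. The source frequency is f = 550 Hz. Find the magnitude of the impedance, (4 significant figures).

ω = 2πf = 3456 rad/s
X_L = ωL = 1441 Ω
Parallel: admittances add. Y = 1/R + 1/(jωL)
Y = (0.0001220 − j0.0006939) S
|Y| = 0.0007046 S → |Z| = 1/|Y| = 1419 Ω, ∠Z = −∠Y = 80.03°

1419 Ω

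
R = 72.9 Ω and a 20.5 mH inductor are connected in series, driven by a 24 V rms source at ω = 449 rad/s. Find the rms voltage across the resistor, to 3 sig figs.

X_L = ωL = 9.20 Ω
Z = 72.9 + j9.20 Ω
|Z| = √(72.9² + 9.20²) = 73.5 Ω
I = V/|Z| = 327 mA
V_R = I·|Z_R| = 0.327 × 72.9 = 23.8 V

23.8 V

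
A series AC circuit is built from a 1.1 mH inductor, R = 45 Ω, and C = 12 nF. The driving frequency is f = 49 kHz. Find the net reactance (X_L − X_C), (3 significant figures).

68.0 Ω

ω = 2πf = 307900 rad/s
X_L = ωL = 339 Ω
X_C = 1/(ωC) = 271 Ω
X = 339 − 271 = 68.0 Ω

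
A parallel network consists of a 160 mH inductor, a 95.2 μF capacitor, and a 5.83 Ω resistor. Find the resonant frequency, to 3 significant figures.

40.8 Hz

ω₀ = 1/√(LC) = 1/√(0.16 × 9.52e-05) = 256.2 rad/s
f₀ = ω₀/(2π) = 40.8 Hz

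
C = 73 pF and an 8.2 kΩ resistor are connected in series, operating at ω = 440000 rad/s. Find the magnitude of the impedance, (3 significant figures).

32200 Ω

X_C = 1/(ωC) = 31100 Ω
Z = 8200 − j31100 Ω
|Z| = √(8200² + 31100²) = 32200 Ω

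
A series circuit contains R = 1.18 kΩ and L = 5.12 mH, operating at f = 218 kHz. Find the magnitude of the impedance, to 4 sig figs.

ω = 2πf = 1.37e+06 rad/s
X_L = ωL = 7013 Ω
Z = 1180 + j7013 Ω
|Z| = √(1180² + 7013²) = 7112 Ω

7112 Ω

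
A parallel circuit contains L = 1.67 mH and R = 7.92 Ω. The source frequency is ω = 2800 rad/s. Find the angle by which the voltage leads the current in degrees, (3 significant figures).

59.4°

X_L = ωL = 4.68 Ω
Parallel: admittances add. Y = 1/R + 1/(jωL)
Y = (0.126 − j0.214) S
|Y| = 0.248 S → |Z| = 1/|Y| = 4.03 Ω, ∠Z = −∠Y = 59.4°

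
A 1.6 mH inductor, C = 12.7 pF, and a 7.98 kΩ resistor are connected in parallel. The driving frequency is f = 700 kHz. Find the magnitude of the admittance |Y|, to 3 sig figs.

ω = 2πf = 4.398e+06 rad/s
X_L = ωL = 7040 Ω
X_C = 1/(ωC) = 17900 Ω
Parallel: admittances add. Y = 1/R + 1/(jωL) + jωC
Y = (0.000125 − j8.62e-05) S
|Y| = 0.000152 S → |Z| = 1/|Y| = 6570 Ω, ∠Z = −∠Y = 34.5°

152 μS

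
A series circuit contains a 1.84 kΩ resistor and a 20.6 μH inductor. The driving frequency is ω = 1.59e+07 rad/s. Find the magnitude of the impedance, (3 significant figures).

1870 Ω

X_L = ωL = 328 Ω
Z = 1840 + j328 Ω
|Z| = √(1840² + 328²) = 1870 Ω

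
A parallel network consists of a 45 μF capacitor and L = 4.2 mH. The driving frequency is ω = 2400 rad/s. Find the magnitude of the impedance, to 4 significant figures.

X_L = ωL = 10.08 Ω
X_C = 1/(ωC) = 9.259 Ω
Parallel: admittances add. Y = 1/(jωL) + jωC
Y = (0 + j0.008794) S
|Y| = 0.008794 S → |Z| = 1/|Y| = 113.7 Ω, ∠Z = −∠Y = -90.00°

113.7 Ω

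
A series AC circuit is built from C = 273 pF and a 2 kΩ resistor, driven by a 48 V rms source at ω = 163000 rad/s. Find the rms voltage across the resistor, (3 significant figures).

4.26 V

X_C = 1/(ωC) = 22500 Ω
Z = 2000 − j22500 Ω
|Z| = √(2000² + 22500²) = 22600 Ω
I = V/|Z| = 2.13 mA
V_R = I·|Z_R| = 0.00213 × 2000 = 4.26 V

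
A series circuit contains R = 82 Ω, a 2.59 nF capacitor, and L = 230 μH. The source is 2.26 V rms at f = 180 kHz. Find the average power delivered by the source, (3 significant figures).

ω = 2πf = 1.131e+06 rad/s
X_L = ωL = 260 Ω
X_C = 1/(ωC) = 341 Ω
Net reactance X = X_L − X_C = -81.3 Ω
Z = 82.0 − j81.3 Ω
|Z| = √(82.0² + 81.3²) = 115 Ω
∠Z = arctan(-81.3/82.0) = -44.7°
I = V/|Z| = 19.6 mA
P = VI cos φ = 2.26 × 0.0196 × cos(-44.7°) = 31.4 mW

31.4 mW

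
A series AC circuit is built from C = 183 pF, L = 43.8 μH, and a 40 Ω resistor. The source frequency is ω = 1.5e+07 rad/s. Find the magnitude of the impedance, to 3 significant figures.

295 Ω

X_L = ωL = 657 Ω
X_C = 1/(ωC) = 364 Ω
Net reactance X = X_L − X_C = 293 Ω
Z = 40.0 + j293 Ω
|Z| = √(40.0² + 293²) = 295 Ω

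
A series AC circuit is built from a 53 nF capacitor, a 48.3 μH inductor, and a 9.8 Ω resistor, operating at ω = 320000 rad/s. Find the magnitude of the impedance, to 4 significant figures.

44.60 Ω

X_L = ωL = 15.46 Ω
X_C = 1/(ωC) = 58.96 Ω
Net reactance X = X_L − X_C = -43.51 Ω
Z = 9.800 − j43.51 Ω
|Z| = √(9.800² + 43.51²) = 44.60 Ω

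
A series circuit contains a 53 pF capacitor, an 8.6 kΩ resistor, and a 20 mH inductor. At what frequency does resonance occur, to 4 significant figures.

ω₀ = 1/√(LC) = 1/√(0.02 × 5.3e-11) = 971300 rad/s
f₀ = ω₀/(2π) = 154.6 kHz

154.6 kHz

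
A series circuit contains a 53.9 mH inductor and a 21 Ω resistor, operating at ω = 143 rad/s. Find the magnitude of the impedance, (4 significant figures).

22.37 Ω

X_L = ωL = 7.708 Ω
Z = 21.00 + j7.708 Ω
|Z| = √(21.00² + 7.708²) = 22.37 Ω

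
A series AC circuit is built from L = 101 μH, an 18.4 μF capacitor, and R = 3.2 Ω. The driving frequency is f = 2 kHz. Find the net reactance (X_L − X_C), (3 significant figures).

-3.06 Ω

ω = 2πf = 12570 rad/s
X_L = ωL = 1.27 Ω
X_C = 1/(ωC) = 4.32 Ω
X = 1.27 − 4.32 = -3.06 Ω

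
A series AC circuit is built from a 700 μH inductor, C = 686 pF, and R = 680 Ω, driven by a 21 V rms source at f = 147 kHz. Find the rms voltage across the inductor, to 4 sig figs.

11.77 V

ω = 2πf = 923600 rad/s
X_L = ωL = 646.5 Ω
X_C = 1/(ωC) = 1578 Ω
Net reactance X = X_L − X_C = -931.7 Ω
Z = 680.0 − j931.7 Ω
|Z| = √(680.0² + 931.7²) = 1153 Ω
I = V/|Z| = 18.21 mA
V_L = I·|Z_L| = 0.01821 × 646.5 = 11.77 V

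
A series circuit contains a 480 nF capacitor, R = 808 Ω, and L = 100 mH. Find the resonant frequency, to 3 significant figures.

726 Hz

ω₀ = 1/√(LC) = 1/√(0.1 × 4.8e-07) = 4564 rad/s
f₀ = ω₀/(2π) = 726 Hz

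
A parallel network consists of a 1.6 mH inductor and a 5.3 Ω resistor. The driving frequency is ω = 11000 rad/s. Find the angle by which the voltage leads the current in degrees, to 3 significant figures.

X_L = ωL = 17.6 Ω
Parallel: admittances add. Y = 1/R + 1/(jωL)
Y = (0.189 − j0.0568) S
|Y| = 0.197 S → |Z| = 1/|Y| = 5.07 Ω, ∠Z = −∠Y = 16.8°

16.8°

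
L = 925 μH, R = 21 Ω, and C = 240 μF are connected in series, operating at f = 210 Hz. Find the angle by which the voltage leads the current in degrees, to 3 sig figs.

-5.27°

ω = 2πf = 1319 rad/s
X_L = ωL = 1.22 Ω
X_C = 1/(ωC) = 3.16 Ω
Net reactance X = X_L − X_C = -1.94 Ω
Z = 21.0 − j1.94 Ω
|Z| = √(21.0² + 1.94²) = 21.1 Ω
∠Z = arctan(-1.94/21.0) = -5.27°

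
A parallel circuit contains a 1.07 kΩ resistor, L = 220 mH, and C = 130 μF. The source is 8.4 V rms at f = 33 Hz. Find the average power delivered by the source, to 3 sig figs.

ω = 2πf = 207.3 rad/s
X_L = ωL = 45.6 Ω
X_C = 1/(ωC) = 37.1 Ω
Parallel: admittances add. Y = 1/R + 1/(jωL) + jωC
Y = (0.000935 + j0.00503) S
|Y| = 0.00512 S → |Z| = 1/|Y| = 195 Ω, ∠Z = −∠Y = -79.5°
I = V/|Z| = 43.0 mA
P = VI cos φ = 8.4 × 0.0430 × cos(-79.5°) = 65.9 mW

65.9 mW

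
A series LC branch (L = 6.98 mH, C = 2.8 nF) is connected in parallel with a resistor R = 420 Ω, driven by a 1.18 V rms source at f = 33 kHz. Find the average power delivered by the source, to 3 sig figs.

ω = 2πf = 207300 rad/s
X_L = ωL = 1450 Ω
X_C = 1/(ωC) = 1720 Ω
Branch 1: Z₁ = R = 420 Ω
Branch 2 (series LC): Z₂ = j(X_L − X_C) = −j275 Ω
Parallel: Z = Z₁Z₂/(Z₁+Z₂), |Z| = 230 Ω, ∠Z = -56.8°
I = V/|Z| = 5.13 mA
P = VI cos φ = 1.18 × 0.00513 × cos(-56.8°) = 3.32 mW

3.32 mW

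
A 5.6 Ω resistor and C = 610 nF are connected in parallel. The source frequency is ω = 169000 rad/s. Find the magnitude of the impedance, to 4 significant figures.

X_C = 1/(ωC) = 9.700 Ω
Parallel: admittances add. Y = 1/R + jωC
Y = (0.1786 + j0.1031) S
|Y| = 0.2062 S → |Z| = 1/|Y| = 4.850 Ω, ∠Z = −∠Y = -30.00°

4.850 Ω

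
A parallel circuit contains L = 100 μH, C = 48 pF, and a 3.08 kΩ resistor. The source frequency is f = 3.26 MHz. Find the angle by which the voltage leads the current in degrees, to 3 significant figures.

ω = 2πf = 2.048e+07 rad/s
X_L = ωL = 2050 Ω
X_C = 1/(ωC) = 1020 Ω
Parallel: admittances add. Y = 1/R + 1/(jωL) + jωC
Y = (0.000325 + j0.000495) S
|Y| = 0.000592 S → |Z| = 1/|Y| = 1690 Ω, ∠Z = −∠Y = -56.7°

-56.7°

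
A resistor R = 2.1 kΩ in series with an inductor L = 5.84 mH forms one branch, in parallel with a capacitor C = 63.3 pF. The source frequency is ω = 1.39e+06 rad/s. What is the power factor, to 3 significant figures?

0.736

X_L = ωL = 8120 Ω
X_C = 1/(ωC) = 11400 Ω
Branch 1 (R+jX_L): Z₁ = 2100 + j8120 Ω, |Z₁| = 8380 Ω
Branch 2 (−jX_C): Z₂ = −j11400 Ω
Parallel: Z = Z₁Z₂/(Z₁+Z₂), |Z| = 24600 Ω, ∠Z = 42.6°
cos φ = cos(42.6°) = 0.736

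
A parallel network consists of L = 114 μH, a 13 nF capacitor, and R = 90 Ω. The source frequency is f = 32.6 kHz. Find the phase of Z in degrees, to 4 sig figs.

ω = 2πf = 204800 rad/s
X_L = ωL = 23.35 Ω
X_C = 1/(ωC) = 375.5 Ω
Parallel: admittances add. Y = 1/R + 1/(jωL) + jωC
Y = (0.01111 − j0.04016) S
|Y| = 0.04167 S → |Z| = 1/|Y| = 24.00 Ω, ∠Z = −∠Y = 74.54°

74.54°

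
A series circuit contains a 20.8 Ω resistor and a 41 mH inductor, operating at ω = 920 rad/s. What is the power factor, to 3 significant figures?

0.483

X_L = ωL = 37.7 Ω
Z = 20.8 + j37.7 Ω
|Z| = √(20.8² + 37.7²) = 43.1 Ω
∠Z = arctan(37.7/20.8) = 61.1°
cos φ = cos(61.1°) = 0.483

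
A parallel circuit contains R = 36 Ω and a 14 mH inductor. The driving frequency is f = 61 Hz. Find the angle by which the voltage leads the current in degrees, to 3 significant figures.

ω = 2πf = 383.3 rad/s
X_L = ωL = 5.37 Ω
Parallel: admittances add. Y = 1/R + 1/(jωL)
Y = (0.0278 − j0.186) S
|Y| = 0.188 S → |Z| = 1/|Y| = 5.31 Ω, ∠Z = −∠Y = 81.5°

81.5°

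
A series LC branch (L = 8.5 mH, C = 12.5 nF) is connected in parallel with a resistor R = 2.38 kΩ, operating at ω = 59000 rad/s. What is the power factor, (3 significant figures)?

X_L = ωL = 502 Ω
X_C = 1/(ωC) = 1360 Ω
Branch 1: Z₁ = R = 2380 Ω
Branch 2 (series LC): Z₂ = j(X_L − X_C) = −j854 Ω
Parallel: Z = Z₁Z₂/(Z₁+Z₂), |Z| = 804 Ω, ∠Z = -70.3°
cos φ = cos(-70.3°) = 0.338

0.338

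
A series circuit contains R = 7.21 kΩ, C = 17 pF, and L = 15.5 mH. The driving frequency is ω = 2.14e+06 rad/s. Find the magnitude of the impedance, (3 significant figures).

X_L = ωL = 33200 Ω
X_C = 1/(ωC) = 27500 Ω
Net reactance X = X_L − X_C = 5680 Ω
Z = 7210 + j5680 Ω
|Z| = √(7210² + 5680²) = 9180 Ω

9180 Ω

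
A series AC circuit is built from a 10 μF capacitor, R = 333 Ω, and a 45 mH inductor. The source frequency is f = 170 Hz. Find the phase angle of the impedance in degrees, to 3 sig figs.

ω = 2πf = 1068 rad/s
X_L = ωL = 48.1 Ω
X_C = 1/(ωC) = 93.6 Ω
Net reactance X = X_L − X_C = -45.6 Ω
Z = 333 − j45.6 Ω
|Z| = √(333² + 45.6²) = 336 Ω
∠Z = arctan(-45.6/333) = -7.79°

-7.79°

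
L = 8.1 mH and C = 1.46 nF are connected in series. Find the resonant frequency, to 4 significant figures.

46.28 kHz

ω₀ = 1/√(LC) = 1/√(0.0081 × 1.46e-09) = 290800 rad/s
f₀ = ω₀/(2π) = 46.28 kHz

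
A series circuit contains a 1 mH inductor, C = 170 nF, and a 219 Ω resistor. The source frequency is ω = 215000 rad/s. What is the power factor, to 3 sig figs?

0.759

X_L = ωL = 215 Ω
X_C = 1/(ωC) = 27.4 Ω
Net reactance X = X_L − X_C = 188 Ω
Z = 219 + j188 Ω
|Z| = √(219² + 188²) = 288 Ω
∠Z = arctan(188/219) = 40.6°
cos φ = cos(40.6°) = 0.759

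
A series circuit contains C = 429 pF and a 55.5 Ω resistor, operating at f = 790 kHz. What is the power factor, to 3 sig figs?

ω = 2πf = 4.964e+06 rad/s
X_C = 1/(ωC) = 470 Ω
Z = 55.5 − j470 Ω
|Z| = √(55.5² + 470²) = 473 Ω
∠Z = arctan(-470/55.5) = -83.3°
cos φ = cos(-83.3°) = 0.117

0.117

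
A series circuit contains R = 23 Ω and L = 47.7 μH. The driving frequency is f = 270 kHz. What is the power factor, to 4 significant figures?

ω = 2πf = 1.696e+06 rad/s
X_L = ωL = 80.92 Ω
Z = 23.00 + j80.92 Ω
|Z| = √(23.00² + 80.92²) = 84.13 Ω
∠Z = arctan(80.92/23.00) = 74.13°
cos φ = cos(74.13°) = 0.2734

0.2734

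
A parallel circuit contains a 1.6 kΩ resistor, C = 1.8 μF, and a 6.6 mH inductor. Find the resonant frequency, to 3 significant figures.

1.46 kHz

ω₀ = 1/√(LC) = 1/√(0.0066 × 1.8e-06) = 9175 rad/s
f₀ = ω₀/(2π) = 1.46 kHz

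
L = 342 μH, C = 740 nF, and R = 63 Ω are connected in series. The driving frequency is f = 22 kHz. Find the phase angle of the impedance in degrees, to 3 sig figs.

30.8°

ω = 2πf = 138200 rad/s
X_L = ωL = 47.3 Ω
X_C = 1/(ωC) = 9.78 Ω
Net reactance X = X_L − X_C = 37.5 Ω
Z = 63.0 + j37.5 Ω
|Z| = √(63.0² + 37.5²) = 73.3 Ω
∠Z = arctan(37.5/63.0) = 30.8°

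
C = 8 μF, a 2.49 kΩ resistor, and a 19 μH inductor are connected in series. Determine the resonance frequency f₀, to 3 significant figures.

12.9 kHz

ω₀ = 1/√(LC) = 1/√(1.9e-05 × 8e-06) = 81110 rad/s
f₀ = ω₀/(2π) = 12.9 kHz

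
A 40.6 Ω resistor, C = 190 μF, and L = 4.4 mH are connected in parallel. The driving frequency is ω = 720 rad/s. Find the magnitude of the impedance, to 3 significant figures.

5.54 Ω

X_L = ωL = 3.17 Ω
X_C = 1/(ωC) = 7.31 Ω
Parallel: admittances add. Y = 1/R + 1/(jωL) + jωC
Y = (0.0246 − j0.179) S
|Y| = 0.181 S → |Z| = 1/|Y| = 5.54 Ω, ∠Z = −∠Y = 82.2°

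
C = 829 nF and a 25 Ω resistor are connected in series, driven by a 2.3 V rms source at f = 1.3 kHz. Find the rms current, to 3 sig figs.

ω = 2πf = 8168 rad/s
X_C = 1/(ωC) = 148 Ω
Z = 25.0 − j148 Ω
|Z| = √(25.0² + 148²) = 150 Ω
I = V/|Z| = 2.3/150 = 15.4 mA

15.4 mA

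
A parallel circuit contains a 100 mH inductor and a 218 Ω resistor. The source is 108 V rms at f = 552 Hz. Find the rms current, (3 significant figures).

ω = 2πf = 3468 rad/s
X_L = ωL = 347 Ω
Parallel: admittances add. Y = 1/R + 1/(jωL)
Y = (0.00459 − j0.00288) S
|Y| = 0.00542 S → |Z| = 1/|Y| = 185 Ω, ∠Z = −∠Y = 32.2°
I = V/|Z| = 108/185 = 585 mA

585 mA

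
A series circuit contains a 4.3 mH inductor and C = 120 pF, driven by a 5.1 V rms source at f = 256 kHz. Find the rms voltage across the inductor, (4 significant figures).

20.32 V

ω = 2πf = 1.608e+06 rad/s
X_L = ωL = 6917 Ω
X_C = 1/(ωC) = 5181 Ω
Net reactance X = X_L − X_C = 1736 Ω
Z = j1736 Ω
|Z| = √(0² + 1736²) = 1736 Ω
I = V/|Z| = 2.938 mA
V_L = I·|Z_L| = 0.002938 × 6917 = 20.32 V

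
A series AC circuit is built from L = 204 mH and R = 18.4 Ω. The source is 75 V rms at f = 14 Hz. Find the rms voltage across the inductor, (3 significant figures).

52.4 V

ω = 2πf = 87.96 rad/s
X_L = ωL = 17.9 Ω
Z = 18.4 + j17.9 Ω
|Z| = √(18.4² + 17.9²) = 25.7 Ω
I = V/|Z| = 2.92 A
V_L = I·|Z_L| = 2.92 × 17.9 = 52.4 V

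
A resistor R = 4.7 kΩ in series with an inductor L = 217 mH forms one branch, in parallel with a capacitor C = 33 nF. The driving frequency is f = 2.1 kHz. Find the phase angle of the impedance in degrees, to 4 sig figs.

ω = 2πf = 13190 rad/s
X_L = ωL = 2863 Ω
X_C = 1/(ωC) = 2297 Ω
Branch 1 (R+jX_L): Z₁ = 4700 + j2863 Ω, |Z₁| = 5503 Ω
Branch 2 (−jX_C): Z₂ = −j2297 Ω
Parallel: Z = Z₁Z₂/(Z₁+Z₂), |Z| = 2670 Ω, ∠Z = -65.52°

-65.52°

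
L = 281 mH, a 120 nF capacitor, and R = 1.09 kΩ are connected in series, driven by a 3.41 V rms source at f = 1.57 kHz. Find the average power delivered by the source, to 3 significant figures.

ω = 2πf = 9865 rad/s
X_L = ωL = 2770 Ω
X_C = 1/(ωC) = 845 Ω
Net reactance X = X_L − X_C = 1930 Ω
Z = 1090 + j1930 Ω
|Z| = √(1090² + 1930²) = 2210 Ω
∠Z = arctan(1930/1090) = 60.5°
I = V/|Z| = 1.54 mA
P = VI cos φ = 3.41 × 0.00154 × cos(60.5°) = 2.59 mW

2.59 mW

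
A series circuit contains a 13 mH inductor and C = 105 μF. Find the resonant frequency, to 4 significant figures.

ω₀ = 1/√(LC) = 1/√(0.013 × 0.000105) = 855.9 rad/s
f₀ = ω₀/(2π) = 136.2 Hz

136.2 Hz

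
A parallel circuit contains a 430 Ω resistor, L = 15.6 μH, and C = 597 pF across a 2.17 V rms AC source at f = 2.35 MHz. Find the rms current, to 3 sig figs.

ω = 2πf = 1.477e+07 rad/s
X_L = ωL = 230 Ω
X_C = 1/(ωC) = 113 Ω
Parallel: admittances add. Y = 1/R + 1/(jωL) + jωC
Y = (0.00233 + j0.00447) S
|Y| = 0.00504 S → |Z| = 1/|Y| = 198 Ω, ∠Z = −∠Y = -62.5°
I = V/|Z| = 2.17/198 = 10.9 mA

10.9 mA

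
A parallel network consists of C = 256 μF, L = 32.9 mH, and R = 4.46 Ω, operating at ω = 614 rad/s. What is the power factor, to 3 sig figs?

0.901

X_L = ωL = 20.2 Ω
X_C = 1/(ωC) = 6.36 Ω
Parallel: admittances add. Y = 1/R + 1/(jωL) + jωC
Y = (0.224 + j0.108) S
|Y| = 0.249 S → |Z| = 1/|Y| = 4.02 Ω, ∠Z = −∠Y = -25.7°
cos φ = cos(-25.7°) = 0.901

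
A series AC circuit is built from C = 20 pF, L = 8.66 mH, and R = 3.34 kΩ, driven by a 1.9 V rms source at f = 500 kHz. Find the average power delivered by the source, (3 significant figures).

ω = 2πf = 3.142e+06 rad/s
X_L = ωL = 27200 Ω
X_C = 1/(ωC) = 15900 Ω
Net reactance X = X_L − X_C = 11300 Ω
Z = 3340 + j11300 Ω
|Z| = √(3340² + 11300²) = 11800 Ω
∠Z = arctan(11300/3340) = 73.5°
I = V/|Z| = 161 μA
P = VI cos φ = 1.9 × 0.000161 × cos(73.5°) = 87.0 μW

87.0 μW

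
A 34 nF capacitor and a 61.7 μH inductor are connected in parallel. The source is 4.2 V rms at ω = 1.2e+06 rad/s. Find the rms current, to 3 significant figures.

115 mA

X_L = ωL = 74.0 Ω
X_C = 1/(ωC) = 24.5 Ω
Parallel: admittances add. Y = 1/(jωL) + jωC
Y = (0 + j0.0273) S
|Y| = 0.0273 S → |Z| = 1/|Y| = 36.6 Ω, ∠Z = −∠Y = -90.0°
I = V/|Z| = 4.2/36.6 = 115 mA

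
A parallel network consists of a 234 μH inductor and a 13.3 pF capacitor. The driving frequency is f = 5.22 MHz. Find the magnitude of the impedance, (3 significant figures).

3270 Ω

ω = 2πf = 3.28e+07 rad/s
X_L = ωL = 7670 Ω
X_C = 1/(ωC) = 2290 Ω
Parallel: admittances add. Y = 1/(jωL) + jωC
Y = (0 + j0.000306) S
|Y| = 0.000306 S → |Z| = 1/|Y| = 3270 Ω, ∠Z = −∠Y = -90.0°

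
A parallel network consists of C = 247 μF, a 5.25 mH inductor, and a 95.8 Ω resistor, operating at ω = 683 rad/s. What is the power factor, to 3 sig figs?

0.0943

X_L = ωL = 3.59 Ω
X_C = 1/(ωC) = 5.93 Ω
Parallel: admittances add. Y = 1/R + 1/(jωL) + jωC
Y = (0.0104 − j0.110) S
|Y| = 0.111 S → |Z| = 1/|Y| = 9.04 Ω, ∠Z = −∠Y = 84.6°
cos φ = cos(84.6°) = 0.0943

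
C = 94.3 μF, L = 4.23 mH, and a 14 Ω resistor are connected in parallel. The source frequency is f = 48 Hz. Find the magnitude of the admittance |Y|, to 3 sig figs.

ω = 2πf = 301.6 rad/s
X_L = ωL = 1.28 Ω
X_C = 1/(ωC) = 35.2 Ω
Parallel: admittances add. Y = 1/R + 1/(jωL) + jωC
Y = (0.0714 − j0.755) S
|Y| = 0.759 S → |Z| = 1/|Y| = 1.32 Ω, ∠Z = −∠Y = 84.6°

759 mS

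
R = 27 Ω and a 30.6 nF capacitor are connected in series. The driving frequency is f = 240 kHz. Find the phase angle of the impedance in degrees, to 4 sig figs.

-38.75°

ω = 2πf = 1.508e+06 rad/s
X_C = 1/(ωC) = 21.67 Ω
Z = 27.00 − j21.67 Ω
|Z| = √(27.00² + 21.67²) = 34.62 Ω
∠Z = arctan(-21.67/27.00) = -38.75°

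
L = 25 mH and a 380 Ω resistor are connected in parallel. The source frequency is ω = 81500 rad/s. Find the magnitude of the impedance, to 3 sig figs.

X_L = ωL = 2040 Ω
Parallel: admittances add. Y = 1/R + 1/(jωL)
Y = (0.00263 − j0.000491) S
|Y| = 0.00268 S → |Z| = 1/|Y| = 374 Ω, ∠Z = −∠Y = 10.6°

374 Ω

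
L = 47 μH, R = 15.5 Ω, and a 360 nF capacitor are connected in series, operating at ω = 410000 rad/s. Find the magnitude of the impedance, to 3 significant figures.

X_L = ωL = 19.3 Ω
X_C = 1/(ωC) = 6.78 Ω
Net reactance X = X_L − X_C = 12.5 Ω
Z = 15.5 + j12.5 Ω
|Z| = √(15.5² + 12.5²) = 19.9 Ω

19.9 Ω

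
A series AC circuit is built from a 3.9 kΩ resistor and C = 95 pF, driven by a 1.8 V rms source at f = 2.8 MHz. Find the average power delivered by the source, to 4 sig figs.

ω = 2πf = 1.759e+07 rad/s
X_C = 1/(ωC) = 598.3 Ω
Z = 3900 − j598.3 Ω
|Z| = √(3900² + 598.3²) = 3946 Ω
∠Z = arctan(-598.3/3900) = -8.722°
I = V/|Z| = 456.2 μA
P = VI cos φ = 1.8 × 0.0004562 × cos(-8.722°) = 811.7 μW

811.7 μW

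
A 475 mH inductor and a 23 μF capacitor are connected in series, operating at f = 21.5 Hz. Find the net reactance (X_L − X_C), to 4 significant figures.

ω = 2πf = 135.1 rad/s
X_L = ωL = 64.17 Ω
X_C = 1/(ωC) = 321.9 Ω
X = 64.17 − 321.9 = -257.7 Ω

-257.7 Ω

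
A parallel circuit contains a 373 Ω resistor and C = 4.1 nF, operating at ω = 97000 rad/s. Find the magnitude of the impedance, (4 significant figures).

369.0 Ω

X_C = 1/(ωC) = 2514 Ω
Parallel: admittances add. Y = 1/R + jωC
Y = (0.002681 + j0.0003977) S
|Y| = 0.002710 S → |Z| = 1/|Y| = 369.0 Ω, ∠Z = −∠Y = -8.438°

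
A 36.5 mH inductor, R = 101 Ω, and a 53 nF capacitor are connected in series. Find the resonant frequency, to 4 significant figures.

3.619 kHz

ω₀ = 1/√(LC) = 1/√(0.0365 × 5.3e-08) = 22740 rad/s
f₀ = ω₀/(2π) = 3.619 kHz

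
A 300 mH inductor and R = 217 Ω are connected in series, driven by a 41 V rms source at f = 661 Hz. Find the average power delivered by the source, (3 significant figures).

228 mW

ω = 2πf = 4153 rad/s
X_L = ωL = 1250 Ω
Z = 217 + j1250 Ω
|Z| = √(217² + 1250²) = 1260 Ω
∠Z = arctan(1250/217) = 80.1°
I = V/|Z| = 32.4 mA
P = VI cos φ = 41 × 0.0324 × cos(80.1°) = 228 mW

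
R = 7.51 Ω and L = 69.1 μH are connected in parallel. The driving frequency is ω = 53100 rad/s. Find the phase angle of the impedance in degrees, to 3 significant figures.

X_L = ωL = 3.67 Ω
Parallel: admittances add. Y = 1/R + 1/(jωL)
Y = (0.133 − j0.273) S
|Y| = 0.303 S → |Z| = 1/|Y| = 3.30 Ω, ∠Z = −∠Y = 64.0°

64.0°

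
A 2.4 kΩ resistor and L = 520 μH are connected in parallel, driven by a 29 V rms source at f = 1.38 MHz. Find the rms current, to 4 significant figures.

ω = 2πf = 8.671e+06 rad/s
X_L = ωL = 4509 Ω
Parallel: admittances add. Y = 1/R + 1/(jωL)
Y = (0.0004167 − j0.0002218) S
|Y| = 0.0004720 S → |Z| = 1/|Y| = 2119 Ω, ∠Z = −∠Y = 28.03°
I = V/|Z| = 29/2119 = 13.69 mA

13.69 mA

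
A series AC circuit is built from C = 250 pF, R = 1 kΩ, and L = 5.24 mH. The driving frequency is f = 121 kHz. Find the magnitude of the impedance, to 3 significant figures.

1620 Ω

ω = 2πf = 760300 rad/s
X_L = ωL = 3980 Ω
X_C = 1/(ωC) = 5260 Ω
Net reactance X = X_L − X_C = -1280 Ω
Z = 1000 − j1280 Ω
|Z| = √(1000² + 1280²) = 1620 Ω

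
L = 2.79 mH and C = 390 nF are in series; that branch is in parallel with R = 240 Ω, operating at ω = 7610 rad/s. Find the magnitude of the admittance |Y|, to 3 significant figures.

X_L = ωL = 21.2 Ω
X_C = 1/(ωC) = 337 Ω
Branch 1: Z₁ = R = 240 Ω
Branch 2 (series LC): Z₂ = j(X_L − X_C) = −j316 Ω
Parallel: Z = Z₁Z₂/(Z₁+Z₂), |Z| = 191 Ω, ∠Z = -37.2°
|Y| = 1/|Z| = 5.23 mS

5.23 mS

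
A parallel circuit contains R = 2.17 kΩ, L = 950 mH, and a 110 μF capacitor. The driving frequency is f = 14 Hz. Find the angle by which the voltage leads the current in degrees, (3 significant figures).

ω = 2πf = 87.96 rad/s
X_L = ωL = 83.6 Ω
X_C = 1/(ωC) = 103 Ω
Parallel: admittances add. Y = 1/R + 1/(jωL) + jωC
Y = (0.000461 − j0.00229) S
|Y| = 0.00234 S → |Z| = 1/|Y| = 428 Ω, ∠Z = −∠Y = 78.6°

78.6°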